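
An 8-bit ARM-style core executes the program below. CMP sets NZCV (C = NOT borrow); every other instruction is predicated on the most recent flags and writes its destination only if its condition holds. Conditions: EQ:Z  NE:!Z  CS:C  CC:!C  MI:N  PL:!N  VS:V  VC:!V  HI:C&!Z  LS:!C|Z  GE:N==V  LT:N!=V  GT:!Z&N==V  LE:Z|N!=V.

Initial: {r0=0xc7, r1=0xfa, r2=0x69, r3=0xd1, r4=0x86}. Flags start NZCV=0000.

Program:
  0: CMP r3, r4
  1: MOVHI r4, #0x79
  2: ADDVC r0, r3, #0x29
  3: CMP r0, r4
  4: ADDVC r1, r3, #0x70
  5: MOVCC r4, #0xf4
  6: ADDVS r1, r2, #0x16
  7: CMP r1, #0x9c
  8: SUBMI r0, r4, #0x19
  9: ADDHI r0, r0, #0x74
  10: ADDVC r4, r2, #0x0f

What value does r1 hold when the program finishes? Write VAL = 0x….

VAL = 0x41

0: ✓ CMP  NZCV=0010
1: ✓ MOVHI  r4←0x79
2: ✓ ADDVC  r0←0xfa
3: ✓ CMP  NZCV=1010
4: ✓ ADDVC  r1←0x41
5: · MOVCC
6: · ADDVS
7: ✓ CMP  NZCV=1001
8: ✓ SUBMI  r0←0x60
9: · ADDHI
10: · ADDVC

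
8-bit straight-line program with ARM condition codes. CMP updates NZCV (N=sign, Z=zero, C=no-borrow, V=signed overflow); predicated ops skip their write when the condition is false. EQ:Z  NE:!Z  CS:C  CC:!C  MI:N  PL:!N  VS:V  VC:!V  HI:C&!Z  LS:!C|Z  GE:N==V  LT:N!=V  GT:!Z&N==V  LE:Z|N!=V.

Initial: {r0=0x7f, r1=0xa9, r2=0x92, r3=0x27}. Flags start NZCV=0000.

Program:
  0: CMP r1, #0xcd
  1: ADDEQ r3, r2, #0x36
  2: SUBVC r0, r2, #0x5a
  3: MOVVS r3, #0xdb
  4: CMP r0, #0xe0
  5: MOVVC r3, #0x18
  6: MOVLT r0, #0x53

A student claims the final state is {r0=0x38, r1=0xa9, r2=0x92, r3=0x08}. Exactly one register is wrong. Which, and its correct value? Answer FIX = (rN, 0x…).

FIX = (r3, 0x18)

0: ✓ CMP  NZCV=1000
1: · ADDEQ
2: ✓ SUBVC  r0←0x38
3: · MOVVS
4: ✓ CMP  NZCV=0000
5: ✓ MOVVC  r3←0x18
6: · MOVLT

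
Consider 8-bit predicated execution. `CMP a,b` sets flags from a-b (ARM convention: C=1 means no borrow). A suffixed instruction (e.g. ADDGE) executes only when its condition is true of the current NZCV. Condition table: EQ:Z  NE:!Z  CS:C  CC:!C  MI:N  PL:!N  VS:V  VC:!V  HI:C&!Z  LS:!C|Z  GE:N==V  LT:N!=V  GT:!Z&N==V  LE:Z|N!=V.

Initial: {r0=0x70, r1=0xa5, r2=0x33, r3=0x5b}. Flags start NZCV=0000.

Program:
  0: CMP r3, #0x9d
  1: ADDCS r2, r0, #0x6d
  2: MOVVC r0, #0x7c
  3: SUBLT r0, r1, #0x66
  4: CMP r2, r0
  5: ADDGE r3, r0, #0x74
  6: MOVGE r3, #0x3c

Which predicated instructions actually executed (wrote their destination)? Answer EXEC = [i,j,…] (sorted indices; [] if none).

EXEC = []

0: ✓ CMP  NZCV=1001
1: · ADDCS
2: · MOVVC
3: · SUBLT
4: ✓ CMP  NZCV=1000
5: · ADDGE
6: · MOVGE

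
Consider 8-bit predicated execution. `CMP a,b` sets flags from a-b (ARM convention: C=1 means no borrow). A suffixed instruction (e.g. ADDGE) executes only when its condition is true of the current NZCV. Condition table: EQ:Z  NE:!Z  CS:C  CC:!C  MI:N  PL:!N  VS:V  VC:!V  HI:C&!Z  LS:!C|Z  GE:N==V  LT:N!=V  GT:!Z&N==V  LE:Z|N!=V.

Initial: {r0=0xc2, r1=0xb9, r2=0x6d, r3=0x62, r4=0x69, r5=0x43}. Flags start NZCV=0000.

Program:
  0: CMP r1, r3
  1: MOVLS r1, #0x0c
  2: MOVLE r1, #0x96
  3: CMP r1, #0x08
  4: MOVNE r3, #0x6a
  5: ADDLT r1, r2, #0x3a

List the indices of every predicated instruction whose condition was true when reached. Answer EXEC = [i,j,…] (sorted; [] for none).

EXEC = [2,4,5]

[0] flags=0011 → (cmp)
[1] flags=0011 LS?F → skip
[2] flags=0011 LE?T → r1=0x96
[3] flags=1010 → (cmp)
[4] flags=1010 NE?T → r3=0x6a
[5] flags=1010 LT?T → r1=0xa7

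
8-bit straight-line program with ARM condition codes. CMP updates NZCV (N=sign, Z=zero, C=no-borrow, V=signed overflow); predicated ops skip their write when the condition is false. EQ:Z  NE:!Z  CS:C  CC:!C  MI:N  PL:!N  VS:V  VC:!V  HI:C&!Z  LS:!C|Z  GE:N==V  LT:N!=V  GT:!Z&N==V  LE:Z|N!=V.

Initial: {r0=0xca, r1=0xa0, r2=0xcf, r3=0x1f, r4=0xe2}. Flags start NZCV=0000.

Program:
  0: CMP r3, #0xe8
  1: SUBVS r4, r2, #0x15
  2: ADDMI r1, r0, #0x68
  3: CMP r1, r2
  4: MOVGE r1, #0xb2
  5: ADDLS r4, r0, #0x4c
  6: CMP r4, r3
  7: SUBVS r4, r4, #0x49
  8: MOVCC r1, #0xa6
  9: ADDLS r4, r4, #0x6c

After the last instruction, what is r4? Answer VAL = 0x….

VAL = 0x82

0: ✓ CMP  NZCV=0000
1: · SUBVS
2: · ADDMI
3: ✓ CMP  NZCV=1000
4: · MOVGE
5: ✓ ADDLS  r4←0x16
6: ✓ CMP  NZCV=1000
7: · SUBVS
8: ✓ MOVCC  r1←0xa6
9: ✓ ADDLS  r4←0x82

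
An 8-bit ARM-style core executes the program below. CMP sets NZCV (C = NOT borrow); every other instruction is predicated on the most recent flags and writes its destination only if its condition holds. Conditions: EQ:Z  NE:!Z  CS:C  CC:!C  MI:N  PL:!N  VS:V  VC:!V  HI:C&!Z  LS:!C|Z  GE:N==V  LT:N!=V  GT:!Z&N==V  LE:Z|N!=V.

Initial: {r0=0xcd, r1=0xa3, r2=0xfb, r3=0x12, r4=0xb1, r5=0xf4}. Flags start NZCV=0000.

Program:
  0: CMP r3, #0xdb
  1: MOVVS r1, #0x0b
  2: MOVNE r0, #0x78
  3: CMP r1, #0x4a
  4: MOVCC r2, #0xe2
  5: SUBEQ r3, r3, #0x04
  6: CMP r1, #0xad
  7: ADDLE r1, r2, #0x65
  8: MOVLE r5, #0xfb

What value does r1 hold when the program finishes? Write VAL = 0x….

VAL = 0x60

[0] flags=0000 → (cmp)
[1] flags=0000 VS?F → skip
[2] flags=0000 NE?T → r0=0x78
[3] flags=0011 → (cmp)
[4] flags=0011 CC?F → skip
[5] flags=0011 EQ?F → skip
[6] flags=1000 → (cmp)
[7] flags=1000 LE?T → r1=0x60
[8] flags=1000 LE?T → r5=0xfb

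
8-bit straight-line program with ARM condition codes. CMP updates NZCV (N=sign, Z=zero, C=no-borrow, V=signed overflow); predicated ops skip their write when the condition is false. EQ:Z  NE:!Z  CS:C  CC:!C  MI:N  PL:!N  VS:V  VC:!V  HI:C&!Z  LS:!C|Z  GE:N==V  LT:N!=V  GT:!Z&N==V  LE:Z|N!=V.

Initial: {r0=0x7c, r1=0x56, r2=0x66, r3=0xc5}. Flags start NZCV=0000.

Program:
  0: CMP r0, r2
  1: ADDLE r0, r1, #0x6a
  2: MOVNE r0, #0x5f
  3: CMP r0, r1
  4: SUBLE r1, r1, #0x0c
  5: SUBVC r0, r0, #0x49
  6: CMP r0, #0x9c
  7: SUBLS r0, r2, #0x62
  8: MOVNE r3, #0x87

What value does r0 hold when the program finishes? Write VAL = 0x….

[0] flags=0010 → (cmp)
[1] flags=0010 LE?F → skip
[2] flags=0010 NE?T → r0=0x5f
[3] flags=0010 → (cmp)
[4] flags=0010 LE?F → skip
[5] flags=0010 VC?T → r0=0x16
[6] flags=0000 → (cmp)
[7] flags=0000 LS?T → r0=0x04
[8] flags=0000 NE?T → r3=0x87

VAL = 0x04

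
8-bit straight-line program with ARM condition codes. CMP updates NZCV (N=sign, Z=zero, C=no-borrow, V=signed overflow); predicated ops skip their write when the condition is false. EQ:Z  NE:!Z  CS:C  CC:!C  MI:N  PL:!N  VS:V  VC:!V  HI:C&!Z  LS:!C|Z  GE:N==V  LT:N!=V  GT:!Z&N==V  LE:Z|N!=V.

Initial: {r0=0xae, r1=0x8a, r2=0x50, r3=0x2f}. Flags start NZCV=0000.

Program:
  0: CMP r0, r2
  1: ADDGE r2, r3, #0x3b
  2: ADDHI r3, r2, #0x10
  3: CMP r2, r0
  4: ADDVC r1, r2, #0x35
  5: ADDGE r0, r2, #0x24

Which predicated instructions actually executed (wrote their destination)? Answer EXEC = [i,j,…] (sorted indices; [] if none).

EXEC = [2,5]

0: ✓ CMP  NZCV=0011
1: · ADDGE
2: ✓ ADDHI  r3←0x60
3: ✓ CMP  NZCV=1001
4: · ADDVC
5: ✓ ADDGE  r0←0x74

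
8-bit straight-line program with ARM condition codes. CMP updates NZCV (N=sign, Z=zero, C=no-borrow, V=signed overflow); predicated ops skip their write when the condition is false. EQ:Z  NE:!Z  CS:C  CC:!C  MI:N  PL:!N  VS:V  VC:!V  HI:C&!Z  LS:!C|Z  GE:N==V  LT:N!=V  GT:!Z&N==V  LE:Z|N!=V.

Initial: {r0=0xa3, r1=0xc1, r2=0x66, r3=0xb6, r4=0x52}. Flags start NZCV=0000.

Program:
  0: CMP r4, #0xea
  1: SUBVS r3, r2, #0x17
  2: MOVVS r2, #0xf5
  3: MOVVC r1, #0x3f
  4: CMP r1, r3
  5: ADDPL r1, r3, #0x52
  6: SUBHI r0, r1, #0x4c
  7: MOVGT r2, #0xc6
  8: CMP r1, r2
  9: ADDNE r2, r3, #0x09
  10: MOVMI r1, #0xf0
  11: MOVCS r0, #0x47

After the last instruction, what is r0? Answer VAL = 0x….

[0] flags=0000 → (cmp)
[1] flags=0000 VS?F → skip
[2] flags=0000 VS?F → skip
[3] flags=0000 VC?T → r1=0x3f
[4] flags=1001 → (cmp)
[5] flags=1001 PL?F → skip
[6] flags=1001 HI?F → skip
[7] flags=1001 GT?T → r2=0xc6
[8] flags=0000 → (cmp)
[9] flags=0000 NE?T → r2=0xbf
[10] flags=0000 MI?F → skip
[11] flags=0000 CS?F → skip

VAL = 0xa3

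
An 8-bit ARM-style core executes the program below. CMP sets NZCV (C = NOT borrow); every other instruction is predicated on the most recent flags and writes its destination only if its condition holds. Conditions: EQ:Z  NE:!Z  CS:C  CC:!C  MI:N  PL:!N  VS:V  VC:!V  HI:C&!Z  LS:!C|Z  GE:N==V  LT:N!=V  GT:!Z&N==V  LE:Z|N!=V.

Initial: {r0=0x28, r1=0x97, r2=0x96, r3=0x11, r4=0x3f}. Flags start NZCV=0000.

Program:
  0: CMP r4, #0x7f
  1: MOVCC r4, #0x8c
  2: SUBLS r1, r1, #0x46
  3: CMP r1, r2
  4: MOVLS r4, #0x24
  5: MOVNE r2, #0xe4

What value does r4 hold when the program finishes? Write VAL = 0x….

[0] flags=1000 → (cmp)
[1] flags=1000 CC?T → r4=0x8c
[2] flags=1000 LS?T → r1=0x51
[3] flags=1001 → (cmp)
[4] flags=1001 LS?T → r4=0x24
[5] flags=1001 NE?T → r2=0xe4

VAL = 0x24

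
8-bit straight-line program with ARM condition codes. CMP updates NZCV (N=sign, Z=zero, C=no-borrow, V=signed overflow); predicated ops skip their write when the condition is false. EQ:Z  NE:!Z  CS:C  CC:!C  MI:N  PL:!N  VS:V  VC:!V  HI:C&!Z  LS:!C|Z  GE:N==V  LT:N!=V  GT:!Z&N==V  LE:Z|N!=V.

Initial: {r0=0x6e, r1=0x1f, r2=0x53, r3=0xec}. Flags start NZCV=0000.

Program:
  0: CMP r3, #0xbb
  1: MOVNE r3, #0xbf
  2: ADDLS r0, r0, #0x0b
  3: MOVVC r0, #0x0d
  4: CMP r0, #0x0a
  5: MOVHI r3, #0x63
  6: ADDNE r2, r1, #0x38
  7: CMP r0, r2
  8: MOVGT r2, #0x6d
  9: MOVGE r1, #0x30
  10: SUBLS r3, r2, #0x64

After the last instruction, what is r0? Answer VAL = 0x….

0: ✓ CMP  NZCV=0010
1: ✓ MOVNE  r3←0xbf
2: · ADDLS
3: ✓ MOVVC  r0←0x0d
4: ✓ CMP  NZCV=0010
5: ✓ MOVHI  r3←0x63
6: ✓ ADDNE  r2←0x57
7: ✓ CMP  NZCV=1000
8: · MOVGT
9: · MOVGE
10: ✓ SUBLS  r3←0xf3

VAL = 0x0d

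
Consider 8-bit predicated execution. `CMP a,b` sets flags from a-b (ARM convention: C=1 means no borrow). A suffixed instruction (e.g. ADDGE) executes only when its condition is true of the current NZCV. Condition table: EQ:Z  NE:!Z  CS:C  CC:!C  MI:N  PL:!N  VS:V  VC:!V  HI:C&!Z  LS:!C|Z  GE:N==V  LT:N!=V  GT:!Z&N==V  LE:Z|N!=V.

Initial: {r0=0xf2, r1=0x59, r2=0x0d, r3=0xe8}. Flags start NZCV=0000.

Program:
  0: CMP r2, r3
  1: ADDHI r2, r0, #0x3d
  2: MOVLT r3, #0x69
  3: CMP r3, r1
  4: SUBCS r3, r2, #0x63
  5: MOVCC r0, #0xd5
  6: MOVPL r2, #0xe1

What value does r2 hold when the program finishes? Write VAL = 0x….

[0] flags=0000 → (cmp)
[1] flags=0000 HI?F → skip
[2] flags=0000 LT?F → skip
[3] flags=1010 → (cmp)
[4] flags=1010 CS?T → r3=0xaa
[5] flags=1010 CC?F → skip
[6] flags=1010 PL?F → skip

VAL = 0x0d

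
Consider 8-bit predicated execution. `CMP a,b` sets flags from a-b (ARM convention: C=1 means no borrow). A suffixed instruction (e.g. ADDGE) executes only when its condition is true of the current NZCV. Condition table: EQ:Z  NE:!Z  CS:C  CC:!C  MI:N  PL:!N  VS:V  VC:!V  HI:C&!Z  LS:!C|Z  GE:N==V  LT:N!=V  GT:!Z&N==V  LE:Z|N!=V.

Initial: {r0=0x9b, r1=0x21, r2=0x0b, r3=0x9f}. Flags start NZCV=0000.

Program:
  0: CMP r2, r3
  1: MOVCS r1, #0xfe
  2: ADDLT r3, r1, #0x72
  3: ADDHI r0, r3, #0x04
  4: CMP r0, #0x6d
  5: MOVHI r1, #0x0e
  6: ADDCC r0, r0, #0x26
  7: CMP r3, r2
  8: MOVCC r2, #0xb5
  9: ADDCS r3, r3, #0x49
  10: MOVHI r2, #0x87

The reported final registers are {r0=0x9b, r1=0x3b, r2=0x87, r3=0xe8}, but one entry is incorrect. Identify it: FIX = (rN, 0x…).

FIX = (r1, 0x0e)

[0] flags=0000 → (cmp)
[1] flags=0000 CS?F → skip
[2] flags=0000 LT?F → skip
[3] flags=0000 HI?F → skip
[4] flags=0011 → (cmp)
[5] flags=0011 HI?T → r1=0x0e
[6] flags=0011 CC?F → skip
[7] flags=1010 → (cmp)
[8] flags=1010 CC?F → skip
[9] flags=1010 CS?T → r3=0xe8
[10] flags=1010 HI?T → r2=0x87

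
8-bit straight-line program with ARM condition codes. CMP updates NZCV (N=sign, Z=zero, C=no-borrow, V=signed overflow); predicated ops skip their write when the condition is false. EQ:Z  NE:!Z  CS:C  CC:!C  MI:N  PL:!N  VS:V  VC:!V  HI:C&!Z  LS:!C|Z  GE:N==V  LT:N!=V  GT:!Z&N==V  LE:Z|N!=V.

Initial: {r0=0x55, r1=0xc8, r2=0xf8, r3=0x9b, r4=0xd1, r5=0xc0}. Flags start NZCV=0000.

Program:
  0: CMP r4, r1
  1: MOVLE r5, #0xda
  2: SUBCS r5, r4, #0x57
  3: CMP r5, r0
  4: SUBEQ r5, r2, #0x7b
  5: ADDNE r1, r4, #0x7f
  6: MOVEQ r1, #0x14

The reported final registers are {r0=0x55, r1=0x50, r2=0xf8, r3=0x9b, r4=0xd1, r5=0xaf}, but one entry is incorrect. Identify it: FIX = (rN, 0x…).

FIX = (r5, 0x7a)

[0] flags=0010 → (cmp)
[1] flags=0010 LE?F → skip
[2] flags=0010 CS?T → r5=0x7a
[3] flags=0010 → (cmp)
[4] flags=0010 EQ?F → skip
[5] flags=0010 NE?T → r1=0x50
[6] flags=0010 EQ?F → skip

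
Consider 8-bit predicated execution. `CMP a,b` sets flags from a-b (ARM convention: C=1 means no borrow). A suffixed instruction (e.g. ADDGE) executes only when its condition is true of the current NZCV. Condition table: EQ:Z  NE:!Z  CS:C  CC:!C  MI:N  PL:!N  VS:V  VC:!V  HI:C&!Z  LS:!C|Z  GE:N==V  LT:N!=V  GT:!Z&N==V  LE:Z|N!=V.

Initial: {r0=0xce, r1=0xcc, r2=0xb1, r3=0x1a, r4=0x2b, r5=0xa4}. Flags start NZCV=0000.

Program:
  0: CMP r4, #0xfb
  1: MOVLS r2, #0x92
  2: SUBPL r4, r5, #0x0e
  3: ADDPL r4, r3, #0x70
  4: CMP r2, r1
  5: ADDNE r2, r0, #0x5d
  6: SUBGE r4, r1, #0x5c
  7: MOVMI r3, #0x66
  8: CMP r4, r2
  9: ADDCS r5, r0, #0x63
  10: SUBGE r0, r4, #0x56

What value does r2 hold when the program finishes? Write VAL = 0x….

VAL = 0x2b

0: ✓ CMP  NZCV=0000
1: ✓ MOVLS  r2←0x92
2: ✓ SUBPL  r4←0x96
3: ✓ ADDPL  r4←0x8a
4: ✓ CMP  NZCV=1000
5: ✓ ADDNE  r2←0x2b
6: · SUBGE
7: ✓ MOVMI  r3←0x66
8: ✓ CMP  NZCV=0011
9: ✓ ADDCS  r5←0x31
10: · SUBGE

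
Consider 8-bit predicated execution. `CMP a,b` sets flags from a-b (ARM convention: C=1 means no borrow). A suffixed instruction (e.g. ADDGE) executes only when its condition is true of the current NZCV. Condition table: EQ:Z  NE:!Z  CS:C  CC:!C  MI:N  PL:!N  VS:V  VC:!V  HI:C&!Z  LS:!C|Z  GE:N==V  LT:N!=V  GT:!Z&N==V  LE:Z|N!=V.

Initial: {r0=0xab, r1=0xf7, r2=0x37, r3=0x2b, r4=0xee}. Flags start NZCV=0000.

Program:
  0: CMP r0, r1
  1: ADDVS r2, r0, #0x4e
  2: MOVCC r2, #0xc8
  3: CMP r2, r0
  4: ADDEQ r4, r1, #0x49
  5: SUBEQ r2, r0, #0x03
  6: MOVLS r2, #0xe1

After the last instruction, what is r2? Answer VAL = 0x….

VAL = 0xc8

[0] flags=1000 → (cmp)
[1] flags=1000 VS?F → skip
[2] flags=1000 CC?T → r2=0xc8
[3] flags=0010 → (cmp)
[4] flags=0010 EQ?F → skip
[5] flags=0010 EQ?F → skip
[6] flags=0010 LS?F → skip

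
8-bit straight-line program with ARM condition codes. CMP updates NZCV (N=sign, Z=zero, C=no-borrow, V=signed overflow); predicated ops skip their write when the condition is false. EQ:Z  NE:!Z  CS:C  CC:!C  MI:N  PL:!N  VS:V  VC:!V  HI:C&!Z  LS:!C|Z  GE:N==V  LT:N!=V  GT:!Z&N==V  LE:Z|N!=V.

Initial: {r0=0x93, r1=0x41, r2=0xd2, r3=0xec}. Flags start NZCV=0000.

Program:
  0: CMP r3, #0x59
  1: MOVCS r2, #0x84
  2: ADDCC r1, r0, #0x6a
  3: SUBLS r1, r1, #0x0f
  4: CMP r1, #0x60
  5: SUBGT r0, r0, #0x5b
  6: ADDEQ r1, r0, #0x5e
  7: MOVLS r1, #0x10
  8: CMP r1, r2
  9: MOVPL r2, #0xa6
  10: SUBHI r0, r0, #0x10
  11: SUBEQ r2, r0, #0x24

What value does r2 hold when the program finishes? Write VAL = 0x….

VAL = 0x84

0: ✓ CMP  NZCV=1010
1: ✓ MOVCS  r2←0x84
2: · ADDCC
3: · SUBLS
4: ✓ CMP  NZCV=1000
5: · SUBGT
6: · ADDEQ
7: ✓ MOVLS  r1←0x10
8: ✓ CMP  NZCV=1001
9: · MOVPL
10: · SUBHI
11: · SUBEQ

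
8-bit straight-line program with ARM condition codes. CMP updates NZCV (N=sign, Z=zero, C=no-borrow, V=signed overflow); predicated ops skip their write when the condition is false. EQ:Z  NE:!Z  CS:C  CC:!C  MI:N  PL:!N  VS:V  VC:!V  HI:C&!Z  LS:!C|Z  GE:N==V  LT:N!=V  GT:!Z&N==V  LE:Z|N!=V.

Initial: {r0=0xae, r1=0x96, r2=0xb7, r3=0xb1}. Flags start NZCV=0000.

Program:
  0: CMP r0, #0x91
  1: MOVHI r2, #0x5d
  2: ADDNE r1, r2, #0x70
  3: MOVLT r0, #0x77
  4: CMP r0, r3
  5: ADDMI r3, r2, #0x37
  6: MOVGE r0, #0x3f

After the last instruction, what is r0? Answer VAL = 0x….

VAL = 0xae

[0] flags=0010 → (cmp)
[1] flags=0010 HI?T → r2=0x5d
[2] flags=0010 NE?T → r1=0xcd
[3] flags=0010 LT?F → skip
[4] flags=1000 → (cmp)
[5] flags=1000 MI?T → r3=0x94
[6] flags=1000 GE?F → skip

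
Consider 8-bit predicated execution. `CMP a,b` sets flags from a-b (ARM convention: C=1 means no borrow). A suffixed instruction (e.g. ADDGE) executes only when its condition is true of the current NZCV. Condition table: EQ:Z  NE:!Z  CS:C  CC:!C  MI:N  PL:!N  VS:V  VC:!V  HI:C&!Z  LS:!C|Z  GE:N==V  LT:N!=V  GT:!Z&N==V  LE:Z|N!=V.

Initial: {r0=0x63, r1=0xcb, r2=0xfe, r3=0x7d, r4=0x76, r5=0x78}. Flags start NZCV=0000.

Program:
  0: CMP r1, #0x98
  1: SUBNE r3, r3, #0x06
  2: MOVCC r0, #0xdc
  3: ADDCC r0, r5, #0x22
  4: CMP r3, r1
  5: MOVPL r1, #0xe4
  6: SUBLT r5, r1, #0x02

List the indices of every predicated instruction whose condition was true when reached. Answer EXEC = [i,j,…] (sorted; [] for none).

EXEC = [1]

[0] flags=0010 → (cmp)
[1] flags=0010 NE?T → r3=0x77
[2] flags=0010 CC?F → skip
[3] flags=0010 CC?F → skip
[4] flags=1001 → (cmp)
[5] flags=1001 PL?F → skip
[6] flags=1001 LT?F → skip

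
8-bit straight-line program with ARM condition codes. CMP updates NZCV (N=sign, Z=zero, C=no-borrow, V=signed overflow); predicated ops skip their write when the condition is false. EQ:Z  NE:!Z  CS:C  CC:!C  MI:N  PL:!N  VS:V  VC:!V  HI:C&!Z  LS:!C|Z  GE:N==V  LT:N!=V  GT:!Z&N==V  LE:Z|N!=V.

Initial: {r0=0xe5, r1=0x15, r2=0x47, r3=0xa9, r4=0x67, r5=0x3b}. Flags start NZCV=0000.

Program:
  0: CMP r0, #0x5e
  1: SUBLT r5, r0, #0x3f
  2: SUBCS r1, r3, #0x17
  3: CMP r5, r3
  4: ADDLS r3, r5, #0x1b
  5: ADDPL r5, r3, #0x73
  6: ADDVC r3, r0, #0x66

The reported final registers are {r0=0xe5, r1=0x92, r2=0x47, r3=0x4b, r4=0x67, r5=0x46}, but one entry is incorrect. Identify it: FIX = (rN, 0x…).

[0] flags=1010 → (cmp)
[1] flags=1010 LT?T → r5=0xa6
[2] flags=1010 CS?T → r1=0x92
[3] flags=1000 → (cmp)
[4] flags=1000 LS?T → r3=0xc1
[5] flags=1000 PL?F → skip
[6] flags=1000 VC?T → r3=0x4b

FIX = (r5, 0xa6)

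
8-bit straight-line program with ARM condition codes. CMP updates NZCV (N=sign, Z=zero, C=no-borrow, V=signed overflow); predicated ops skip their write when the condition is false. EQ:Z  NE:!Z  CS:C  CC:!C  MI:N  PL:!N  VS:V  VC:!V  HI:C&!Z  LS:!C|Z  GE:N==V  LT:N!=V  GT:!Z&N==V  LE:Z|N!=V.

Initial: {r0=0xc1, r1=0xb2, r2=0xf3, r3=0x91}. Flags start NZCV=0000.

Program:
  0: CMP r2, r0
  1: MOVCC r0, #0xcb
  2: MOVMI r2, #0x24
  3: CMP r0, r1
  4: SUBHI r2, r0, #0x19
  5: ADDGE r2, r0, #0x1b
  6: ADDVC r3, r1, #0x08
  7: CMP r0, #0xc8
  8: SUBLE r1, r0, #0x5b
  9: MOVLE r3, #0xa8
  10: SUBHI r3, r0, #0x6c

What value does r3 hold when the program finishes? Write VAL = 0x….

VAL = 0xa8

[0] flags=0010 → (cmp)
[1] flags=0010 CC?F → skip
[2] flags=0010 MI?F → skip
[3] flags=0010 → (cmp)
[4] flags=0010 HI?T → r2=0xa8
[5] flags=0010 GE?T → r2=0xdc
[6] flags=0010 VC?T → r3=0xba
[7] flags=1000 → (cmp)
[8] flags=1000 LE?T → r1=0x66
[9] flags=1000 LE?T → r3=0xa8
[10] flags=1000 HI?F → skip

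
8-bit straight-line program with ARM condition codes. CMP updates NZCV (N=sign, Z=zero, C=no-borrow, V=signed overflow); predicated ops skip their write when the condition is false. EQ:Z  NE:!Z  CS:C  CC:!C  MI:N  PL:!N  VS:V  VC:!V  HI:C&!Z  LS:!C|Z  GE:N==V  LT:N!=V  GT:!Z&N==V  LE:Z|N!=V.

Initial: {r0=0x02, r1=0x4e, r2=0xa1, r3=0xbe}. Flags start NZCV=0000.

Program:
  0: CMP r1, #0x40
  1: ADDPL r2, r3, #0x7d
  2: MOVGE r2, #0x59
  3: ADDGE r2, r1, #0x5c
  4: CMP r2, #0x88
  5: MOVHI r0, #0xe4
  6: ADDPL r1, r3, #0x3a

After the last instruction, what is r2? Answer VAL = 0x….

[0] flags=0010 → (cmp)
[1] flags=0010 PL?T → r2=0x3b
[2] flags=0010 GE?T → r2=0x59
[3] flags=0010 GE?T → r2=0xaa
[4] flags=0010 → (cmp)
[5] flags=0010 HI?T → r0=0xe4
[6] flags=0010 PL?T → r1=0xf8

VAL = 0xaa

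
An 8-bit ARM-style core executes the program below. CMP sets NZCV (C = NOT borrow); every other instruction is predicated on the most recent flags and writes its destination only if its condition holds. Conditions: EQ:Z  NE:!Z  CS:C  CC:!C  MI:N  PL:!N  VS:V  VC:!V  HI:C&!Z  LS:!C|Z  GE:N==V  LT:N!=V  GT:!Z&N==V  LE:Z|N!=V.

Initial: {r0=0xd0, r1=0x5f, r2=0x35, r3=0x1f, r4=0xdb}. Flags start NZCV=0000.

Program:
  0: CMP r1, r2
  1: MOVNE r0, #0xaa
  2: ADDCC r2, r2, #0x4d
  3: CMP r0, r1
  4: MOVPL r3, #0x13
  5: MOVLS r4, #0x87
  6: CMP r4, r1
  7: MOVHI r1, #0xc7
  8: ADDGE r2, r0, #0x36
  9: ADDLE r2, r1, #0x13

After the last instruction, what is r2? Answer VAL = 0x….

VAL = 0xda

[0] flags=0010 → (cmp)
[1] flags=0010 NE?T → r0=0xaa
[2] flags=0010 CC?F → skip
[3] flags=0011 → (cmp)
[4] flags=0011 PL?T → r3=0x13
[5] flags=0011 LS?F → skip
[6] flags=0011 → (cmp)
[7] flags=0011 HI?T → r1=0xc7
[8] flags=0011 GE?F → skip
[9] flags=0011 LE?T → r2=0xda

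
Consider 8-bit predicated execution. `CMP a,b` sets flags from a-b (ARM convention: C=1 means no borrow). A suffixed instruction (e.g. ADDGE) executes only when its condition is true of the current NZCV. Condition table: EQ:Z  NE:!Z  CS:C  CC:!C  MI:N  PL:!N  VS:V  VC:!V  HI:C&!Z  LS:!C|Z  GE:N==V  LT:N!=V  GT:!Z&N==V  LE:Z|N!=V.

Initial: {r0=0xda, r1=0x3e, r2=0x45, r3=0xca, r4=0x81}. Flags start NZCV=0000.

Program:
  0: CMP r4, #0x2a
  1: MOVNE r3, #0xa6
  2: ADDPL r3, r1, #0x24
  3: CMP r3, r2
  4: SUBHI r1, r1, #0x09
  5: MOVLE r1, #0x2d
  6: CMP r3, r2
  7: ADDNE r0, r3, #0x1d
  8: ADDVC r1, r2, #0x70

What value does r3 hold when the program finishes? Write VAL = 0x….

VAL = 0x62

0: ✓ CMP  NZCV=0011
1: ✓ MOVNE  r3←0xa6
2: ✓ ADDPL  r3←0x62
3: ✓ CMP  NZCV=0010
4: ✓ SUBHI  r1←0x35
5: · MOVLE
6: ✓ CMP  NZCV=0010
7: ✓ ADDNE  r0←0x7f
8: ✓ ADDVC  r1←0xb5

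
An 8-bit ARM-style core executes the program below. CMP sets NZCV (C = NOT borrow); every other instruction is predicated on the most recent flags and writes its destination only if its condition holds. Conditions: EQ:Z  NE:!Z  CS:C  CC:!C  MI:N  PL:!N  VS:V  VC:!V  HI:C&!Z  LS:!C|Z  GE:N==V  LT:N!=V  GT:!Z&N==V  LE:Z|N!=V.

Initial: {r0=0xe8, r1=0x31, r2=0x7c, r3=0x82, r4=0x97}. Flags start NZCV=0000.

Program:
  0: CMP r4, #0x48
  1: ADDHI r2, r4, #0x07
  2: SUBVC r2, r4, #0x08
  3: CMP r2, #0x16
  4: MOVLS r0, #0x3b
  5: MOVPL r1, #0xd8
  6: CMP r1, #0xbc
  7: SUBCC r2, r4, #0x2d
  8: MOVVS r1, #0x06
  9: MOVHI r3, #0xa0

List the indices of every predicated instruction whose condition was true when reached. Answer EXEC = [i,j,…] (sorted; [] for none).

[0] flags=0011 → (cmp)
[1] flags=0011 HI?T → r2=0x9e
[2] flags=0011 VC?F → skip
[3] flags=1010 → (cmp)
[4] flags=1010 LS?F → skip
[5] flags=1010 PL?F → skip
[6] flags=0000 → (cmp)
[7] flags=0000 CC?T → r2=0x6a
[8] flags=0000 VS?F → skip
[9] flags=0000 HI?F → skip

EXEC = [1,7]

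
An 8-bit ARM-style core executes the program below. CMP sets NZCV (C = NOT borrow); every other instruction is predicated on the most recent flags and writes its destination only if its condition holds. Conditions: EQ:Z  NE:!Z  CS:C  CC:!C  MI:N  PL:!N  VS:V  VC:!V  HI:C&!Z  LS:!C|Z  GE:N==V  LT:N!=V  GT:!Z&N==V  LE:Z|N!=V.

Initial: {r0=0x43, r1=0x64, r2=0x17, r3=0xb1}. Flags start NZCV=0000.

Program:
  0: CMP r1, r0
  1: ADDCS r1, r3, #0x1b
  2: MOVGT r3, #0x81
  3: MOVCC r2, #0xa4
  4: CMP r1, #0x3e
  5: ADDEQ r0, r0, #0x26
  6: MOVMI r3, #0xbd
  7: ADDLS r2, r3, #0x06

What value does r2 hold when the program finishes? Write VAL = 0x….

0: ✓ CMP  NZCV=0010
1: ✓ ADDCS  r1←0xcc
2: ✓ MOVGT  r3←0x81
3: · MOVCC
4: ✓ CMP  NZCV=1010
5: · ADDEQ
6: ✓ MOVMI  r3←0xbd
7: · ADDLS

VAL = 0x17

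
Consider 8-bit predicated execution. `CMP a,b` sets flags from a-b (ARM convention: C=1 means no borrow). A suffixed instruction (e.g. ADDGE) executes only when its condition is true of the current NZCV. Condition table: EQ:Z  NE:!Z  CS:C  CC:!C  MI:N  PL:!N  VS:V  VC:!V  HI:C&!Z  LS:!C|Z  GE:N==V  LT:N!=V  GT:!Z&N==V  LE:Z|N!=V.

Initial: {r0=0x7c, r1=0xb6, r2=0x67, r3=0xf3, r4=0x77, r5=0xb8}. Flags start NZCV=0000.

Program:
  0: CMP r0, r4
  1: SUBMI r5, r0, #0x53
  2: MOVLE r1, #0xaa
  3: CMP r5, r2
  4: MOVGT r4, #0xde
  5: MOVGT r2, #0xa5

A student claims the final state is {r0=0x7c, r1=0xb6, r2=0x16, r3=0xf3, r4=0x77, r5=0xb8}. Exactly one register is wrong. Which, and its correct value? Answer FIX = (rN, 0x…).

FIX = (r2, 0x67)

0: ✓ CMP  NZCV=0010
1: · SUBMI
2: · MOVLE
3: ✓ CMP  NZCV=0011
4: · MOVGT
5: · MOVGT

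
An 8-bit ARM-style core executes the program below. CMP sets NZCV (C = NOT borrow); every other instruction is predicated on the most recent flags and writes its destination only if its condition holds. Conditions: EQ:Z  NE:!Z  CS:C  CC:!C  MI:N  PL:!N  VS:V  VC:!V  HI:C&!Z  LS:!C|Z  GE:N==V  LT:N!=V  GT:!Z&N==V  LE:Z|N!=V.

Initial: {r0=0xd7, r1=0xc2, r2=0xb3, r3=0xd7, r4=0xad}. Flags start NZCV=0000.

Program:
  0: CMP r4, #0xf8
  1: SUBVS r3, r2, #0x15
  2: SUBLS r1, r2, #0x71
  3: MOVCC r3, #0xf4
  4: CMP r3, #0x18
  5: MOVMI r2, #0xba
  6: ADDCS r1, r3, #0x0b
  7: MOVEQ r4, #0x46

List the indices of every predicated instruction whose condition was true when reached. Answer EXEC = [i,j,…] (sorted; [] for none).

EXEC = [2,3,5,6]

0: ✓ CMP  NZCV=1000
1: · SUBVS
2: ✓ SUBLS  r1←0x42
3: ✓ MOVCC  r3←0xf4
4: ✓ CMP  NZCV=1010
5: ✓ MOVMI  r2←0xba
6: ✓ ADDCS  r1←0xff
7: · MOVEQ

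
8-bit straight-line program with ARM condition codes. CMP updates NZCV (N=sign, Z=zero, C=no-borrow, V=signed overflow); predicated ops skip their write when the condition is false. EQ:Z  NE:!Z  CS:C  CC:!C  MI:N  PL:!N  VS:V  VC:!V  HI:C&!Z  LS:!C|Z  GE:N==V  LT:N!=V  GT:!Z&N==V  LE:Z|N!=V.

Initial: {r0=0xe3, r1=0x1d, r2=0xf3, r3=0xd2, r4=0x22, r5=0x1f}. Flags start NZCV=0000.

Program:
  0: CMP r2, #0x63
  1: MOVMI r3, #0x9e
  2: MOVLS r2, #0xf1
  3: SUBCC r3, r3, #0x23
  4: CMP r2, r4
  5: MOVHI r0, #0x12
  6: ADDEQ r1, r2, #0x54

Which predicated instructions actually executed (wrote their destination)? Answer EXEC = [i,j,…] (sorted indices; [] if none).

EXEC = [1,5]

[0] flags=1010 → (cmp)
[1] flags=1010 MI?T → r3=0x9e
[2] flags=1010 LS?F → skip
[3] flags=1010 CC?F → skip
[4] flags=1010 → (cmp)
[5] flags=1010 HI?T → r0=0x12
[6] flags=1010 EQ?F → skip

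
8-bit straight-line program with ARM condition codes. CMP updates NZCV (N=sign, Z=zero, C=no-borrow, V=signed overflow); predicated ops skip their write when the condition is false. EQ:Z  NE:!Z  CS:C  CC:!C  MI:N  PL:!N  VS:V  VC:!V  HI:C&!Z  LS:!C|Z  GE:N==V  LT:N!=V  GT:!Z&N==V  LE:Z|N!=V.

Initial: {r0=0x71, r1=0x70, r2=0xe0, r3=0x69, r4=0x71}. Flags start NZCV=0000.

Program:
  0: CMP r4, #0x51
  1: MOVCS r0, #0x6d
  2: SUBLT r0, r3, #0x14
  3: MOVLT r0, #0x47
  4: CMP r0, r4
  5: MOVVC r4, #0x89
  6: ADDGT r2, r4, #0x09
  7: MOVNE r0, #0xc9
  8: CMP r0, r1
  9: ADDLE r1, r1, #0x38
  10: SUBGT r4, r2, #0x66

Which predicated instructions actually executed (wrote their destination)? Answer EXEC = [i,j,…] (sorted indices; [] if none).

[0] flags=0010 → (cmp)
[1] flags=0010 CS?T → r0=0x6d
[2] flags=0010 LT?F → skip
[3] flags=0010 LT?F → skip
[4] flags=1000 → (cmp)
[5] flags=1000 VC?T → r4=0x89
[6] flags=1000 GT?F → skip
[7] flags=1000 NE?T → r0=0xc9
[8] flags=0011 → (cmp)
[9] flags=0011 LE?T → r1=0xa8
[10] flags=0011 GT?F → skip

EXEC = [1,5,7,9]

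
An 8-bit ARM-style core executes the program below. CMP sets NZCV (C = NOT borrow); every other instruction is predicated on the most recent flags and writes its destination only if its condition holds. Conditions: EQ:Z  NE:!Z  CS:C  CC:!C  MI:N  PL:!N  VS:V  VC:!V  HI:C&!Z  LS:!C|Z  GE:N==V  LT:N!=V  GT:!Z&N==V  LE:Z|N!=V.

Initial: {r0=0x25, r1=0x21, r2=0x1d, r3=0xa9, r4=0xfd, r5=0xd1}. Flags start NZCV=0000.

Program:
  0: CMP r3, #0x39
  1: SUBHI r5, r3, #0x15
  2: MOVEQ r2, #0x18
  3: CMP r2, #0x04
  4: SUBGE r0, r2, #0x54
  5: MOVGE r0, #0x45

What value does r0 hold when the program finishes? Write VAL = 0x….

VAL = 0x45

[0] flags=0011 → (cmp)
[1] flags=0011 HI?T → r5=0x94
[2] flags=0011 EQ?F → skip
[3] flags=0010 → (cmp)
[4] flags=0010 GE?T → r0=0xc9
[5] flags=0010 GE?T → r0=0x45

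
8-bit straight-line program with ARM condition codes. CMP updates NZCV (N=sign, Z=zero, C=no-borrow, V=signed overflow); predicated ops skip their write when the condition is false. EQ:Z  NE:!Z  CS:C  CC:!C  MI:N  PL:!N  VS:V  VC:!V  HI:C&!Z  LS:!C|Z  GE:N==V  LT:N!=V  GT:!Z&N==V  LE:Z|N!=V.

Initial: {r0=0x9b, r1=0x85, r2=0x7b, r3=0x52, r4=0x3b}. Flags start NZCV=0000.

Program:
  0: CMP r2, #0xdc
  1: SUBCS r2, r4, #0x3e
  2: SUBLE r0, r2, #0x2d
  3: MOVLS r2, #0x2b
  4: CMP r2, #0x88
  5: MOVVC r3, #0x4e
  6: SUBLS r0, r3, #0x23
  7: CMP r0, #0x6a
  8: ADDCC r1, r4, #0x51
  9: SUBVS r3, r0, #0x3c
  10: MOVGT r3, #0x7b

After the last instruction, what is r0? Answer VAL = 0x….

[0] flags=1001 → (cmp)
[1] flags=1001 CS?F → skip
[2] flags=1001 LE?F → skip
[3] flags=1001 LS?T → r2=0x2b
[4] flags=1001 → (cmp)
[5] flags=1001 VC?F → skip
[6] flags=1001 LS?T → r0=0x2f
[7] flags=1000 → (cmp)
[8] flags=1000 CC?T → r1=0x8c
[9] flags=1000 VS?F → skip
[10] flags=1000 GT?F → skip

VAL = 0x2f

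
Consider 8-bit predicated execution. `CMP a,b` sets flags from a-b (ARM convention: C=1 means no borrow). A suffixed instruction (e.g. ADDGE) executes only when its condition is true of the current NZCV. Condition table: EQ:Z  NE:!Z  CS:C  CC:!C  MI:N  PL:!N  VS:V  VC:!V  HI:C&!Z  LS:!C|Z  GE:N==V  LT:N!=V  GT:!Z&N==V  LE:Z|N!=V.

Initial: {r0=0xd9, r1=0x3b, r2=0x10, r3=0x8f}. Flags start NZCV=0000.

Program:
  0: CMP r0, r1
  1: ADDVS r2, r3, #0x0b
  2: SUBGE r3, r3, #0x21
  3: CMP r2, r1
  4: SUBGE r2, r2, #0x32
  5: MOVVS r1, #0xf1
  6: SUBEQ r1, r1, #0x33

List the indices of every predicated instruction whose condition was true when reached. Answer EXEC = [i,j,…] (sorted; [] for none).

EXEC = []

[0] flags=1010 → (cmp)
[1] flags=1010 VS?F → skip
[2] flags=1010 GE?F → skip
[3] flags=1000 → (cmp)
[4] flags=1000 GE?F → skip
[5] flags=1000 VS?F → skip
[6] flags=1000 EQ?F → skip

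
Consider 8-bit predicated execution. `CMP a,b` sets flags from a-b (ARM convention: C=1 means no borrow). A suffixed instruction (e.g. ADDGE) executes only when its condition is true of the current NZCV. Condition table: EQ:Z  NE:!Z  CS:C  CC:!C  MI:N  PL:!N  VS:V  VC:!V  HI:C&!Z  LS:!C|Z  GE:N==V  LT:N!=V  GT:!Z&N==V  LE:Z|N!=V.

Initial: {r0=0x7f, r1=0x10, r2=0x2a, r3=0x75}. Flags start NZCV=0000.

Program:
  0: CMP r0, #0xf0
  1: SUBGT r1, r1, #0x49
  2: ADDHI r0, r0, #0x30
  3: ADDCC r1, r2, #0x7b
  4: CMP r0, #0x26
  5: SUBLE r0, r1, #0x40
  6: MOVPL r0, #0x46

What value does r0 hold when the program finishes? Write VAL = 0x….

[0] flags=1001 → (cmp)
[1] flags=1001 GT?T → r1=0xc7
[2] flags=1001 HI?F → skip
[3] flags=1001 CC?T → r1=0xa5
[4] flags=0010 → (cmp)
[5] flags=0010 LE?F → skip
[6] flags=0010 PL?T → r0=0x46

VAL = 0x46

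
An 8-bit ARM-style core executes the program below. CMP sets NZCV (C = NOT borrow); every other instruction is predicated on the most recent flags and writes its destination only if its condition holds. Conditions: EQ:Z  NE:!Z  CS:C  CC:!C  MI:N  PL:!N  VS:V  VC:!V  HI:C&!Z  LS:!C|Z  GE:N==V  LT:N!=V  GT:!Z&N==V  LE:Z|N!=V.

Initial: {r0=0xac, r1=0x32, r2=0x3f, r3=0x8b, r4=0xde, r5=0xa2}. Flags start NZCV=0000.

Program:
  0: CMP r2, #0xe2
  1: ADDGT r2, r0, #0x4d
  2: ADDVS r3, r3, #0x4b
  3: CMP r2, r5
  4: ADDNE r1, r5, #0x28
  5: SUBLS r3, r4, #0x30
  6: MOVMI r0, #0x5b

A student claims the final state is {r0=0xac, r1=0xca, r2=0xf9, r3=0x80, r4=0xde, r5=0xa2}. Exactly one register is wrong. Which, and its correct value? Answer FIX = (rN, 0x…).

FIX = (r3, 0x8b)

[0] flags=0000 → (cmp)
[1] flags=0000 GT?T → r2=0xf9
[2] flags=0000 VS?F → skip
[3] flags=0010 → (cmp)
[4] flags=0010 NE?T → r1=0xca
[5] flags=0010 LS?F → skip
[6] flags=0010 MI?F → skip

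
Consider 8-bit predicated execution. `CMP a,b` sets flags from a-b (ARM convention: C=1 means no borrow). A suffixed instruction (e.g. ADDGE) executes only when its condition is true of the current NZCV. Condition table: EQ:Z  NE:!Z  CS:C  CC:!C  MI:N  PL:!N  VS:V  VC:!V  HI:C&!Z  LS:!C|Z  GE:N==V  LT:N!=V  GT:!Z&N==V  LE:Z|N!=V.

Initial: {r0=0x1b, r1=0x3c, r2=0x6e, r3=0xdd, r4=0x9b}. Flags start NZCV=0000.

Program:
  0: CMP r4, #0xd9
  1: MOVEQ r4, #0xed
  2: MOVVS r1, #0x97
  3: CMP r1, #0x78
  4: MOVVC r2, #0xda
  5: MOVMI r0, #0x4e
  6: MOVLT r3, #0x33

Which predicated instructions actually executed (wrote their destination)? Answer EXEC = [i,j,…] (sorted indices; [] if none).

[0] flags=1000 → (cmp)
[1] flags=1000 EQ?F → skip
[2] flags=1000 VS?F → skip
[3] flags=1000 → (cmp)
[4] flags=1000 VC?T → r2=0xda
[5] flags=1000 MI?T → r0=0x4e
[6] flags=1000 LT?T → r3=0x33

EXEC = [4,5,6]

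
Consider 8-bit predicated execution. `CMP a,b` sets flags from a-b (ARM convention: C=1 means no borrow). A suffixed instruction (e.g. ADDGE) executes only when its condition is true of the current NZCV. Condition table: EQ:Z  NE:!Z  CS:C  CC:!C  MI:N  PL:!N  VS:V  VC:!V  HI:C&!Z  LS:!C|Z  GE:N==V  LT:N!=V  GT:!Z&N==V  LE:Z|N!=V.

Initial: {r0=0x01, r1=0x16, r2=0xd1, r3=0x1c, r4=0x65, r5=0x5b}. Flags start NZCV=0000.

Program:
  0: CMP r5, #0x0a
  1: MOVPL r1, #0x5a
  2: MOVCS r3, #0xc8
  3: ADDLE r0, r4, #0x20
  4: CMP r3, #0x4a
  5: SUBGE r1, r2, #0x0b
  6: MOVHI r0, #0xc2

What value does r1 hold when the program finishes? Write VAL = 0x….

[0] flags=0010 → (cmp)
[1] flags=0010 PL?T → r1=0x5a
[2] flags=0010 CS?T → r3=0xc8
[3] flags=0010 LE?F → skip
[4] flags=0011 → (cmp)
[5] flags=0011 GE?F → skip
[6] flags=0011 HI?T → r0=0xc2

VAL = 0x5a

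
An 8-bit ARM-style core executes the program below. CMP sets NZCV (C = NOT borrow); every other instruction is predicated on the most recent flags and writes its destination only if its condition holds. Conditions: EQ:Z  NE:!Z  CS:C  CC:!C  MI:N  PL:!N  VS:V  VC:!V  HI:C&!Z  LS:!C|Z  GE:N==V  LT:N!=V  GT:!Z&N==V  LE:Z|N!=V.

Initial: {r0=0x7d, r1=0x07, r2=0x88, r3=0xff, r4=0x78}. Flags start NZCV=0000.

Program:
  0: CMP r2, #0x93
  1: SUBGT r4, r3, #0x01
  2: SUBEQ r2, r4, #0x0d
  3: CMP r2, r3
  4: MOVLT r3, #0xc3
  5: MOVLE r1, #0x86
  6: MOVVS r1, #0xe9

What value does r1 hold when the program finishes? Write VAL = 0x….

VAL = 0x86

[0] flags=1000 → (cmp)
[1] flags=1000 GT?F → skip
[2] flags=1000 EQ?F → skip
[3] flags=1000 → (cmp)
[4] flags=1000 LT?T → r3=0xc3
[5] flags=1000 LE?T → r1=0x86
[6] flags=1000 VS?F → skip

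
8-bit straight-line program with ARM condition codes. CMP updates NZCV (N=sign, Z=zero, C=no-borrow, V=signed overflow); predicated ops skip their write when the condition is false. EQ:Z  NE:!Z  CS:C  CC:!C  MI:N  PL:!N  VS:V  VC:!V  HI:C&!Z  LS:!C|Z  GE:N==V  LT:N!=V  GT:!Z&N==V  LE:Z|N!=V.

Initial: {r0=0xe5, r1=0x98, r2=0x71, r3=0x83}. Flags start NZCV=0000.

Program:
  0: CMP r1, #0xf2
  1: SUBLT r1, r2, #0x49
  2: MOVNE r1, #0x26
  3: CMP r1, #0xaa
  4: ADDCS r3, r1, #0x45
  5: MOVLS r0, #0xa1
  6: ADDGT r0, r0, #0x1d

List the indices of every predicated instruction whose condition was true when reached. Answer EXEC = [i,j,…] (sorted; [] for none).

0: ✓ CMP  NZCV=1000
1: ✓ SUBLT  r1←0x28
2: ✓ MOVNE  r1←0x26
3: ✓ CMP  NZCV=0000
4: · ADDCS
5: ✓ MOVLS  r0←0xa1
6: ✓ ADDGT  r0←0xbe

EXEC = [1,2,5,6]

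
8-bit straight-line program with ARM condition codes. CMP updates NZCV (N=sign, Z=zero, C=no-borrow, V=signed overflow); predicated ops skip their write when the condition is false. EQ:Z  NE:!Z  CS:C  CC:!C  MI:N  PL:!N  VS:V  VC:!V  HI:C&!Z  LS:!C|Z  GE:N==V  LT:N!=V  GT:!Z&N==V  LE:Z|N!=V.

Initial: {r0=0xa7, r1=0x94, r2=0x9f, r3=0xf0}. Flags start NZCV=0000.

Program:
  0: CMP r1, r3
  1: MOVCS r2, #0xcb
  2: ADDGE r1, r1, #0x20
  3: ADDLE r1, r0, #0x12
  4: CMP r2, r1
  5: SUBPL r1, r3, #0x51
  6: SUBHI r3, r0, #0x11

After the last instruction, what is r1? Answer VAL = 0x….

VAL = 0xb9

0: ✓ CMP  NZCV=1000
1: · MOVCS
2: · ADDGE
3: ✓ ADDLE  r1←0xb9
4: ✓ CMP  NZCV=1000
5: · SUBPL
6: · SUBHI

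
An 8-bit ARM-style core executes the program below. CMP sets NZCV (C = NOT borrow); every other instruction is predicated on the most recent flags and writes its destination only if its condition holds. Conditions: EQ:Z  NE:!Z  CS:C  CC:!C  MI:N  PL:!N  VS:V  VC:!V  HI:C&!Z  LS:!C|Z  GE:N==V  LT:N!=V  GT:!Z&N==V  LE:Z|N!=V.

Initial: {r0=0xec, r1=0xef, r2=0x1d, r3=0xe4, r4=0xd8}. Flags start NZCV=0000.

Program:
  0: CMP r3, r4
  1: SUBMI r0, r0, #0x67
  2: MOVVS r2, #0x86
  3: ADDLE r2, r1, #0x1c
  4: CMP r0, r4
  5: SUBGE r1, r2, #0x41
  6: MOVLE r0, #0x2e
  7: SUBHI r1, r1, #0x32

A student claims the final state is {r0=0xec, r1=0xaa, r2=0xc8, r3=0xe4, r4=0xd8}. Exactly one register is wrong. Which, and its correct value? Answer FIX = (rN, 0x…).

FIX = (r2, 0x1d)

0: ✓ CMP  NZCV=0010
1: · SUBMI
2: · MOVVS
3: · ADDLE
4: ✓ CMP  NZCV=0010
5: ✓ SUBGE  r1←0xdc
6: · MOVLE
7: ✓ SUBHI  r1←0xaa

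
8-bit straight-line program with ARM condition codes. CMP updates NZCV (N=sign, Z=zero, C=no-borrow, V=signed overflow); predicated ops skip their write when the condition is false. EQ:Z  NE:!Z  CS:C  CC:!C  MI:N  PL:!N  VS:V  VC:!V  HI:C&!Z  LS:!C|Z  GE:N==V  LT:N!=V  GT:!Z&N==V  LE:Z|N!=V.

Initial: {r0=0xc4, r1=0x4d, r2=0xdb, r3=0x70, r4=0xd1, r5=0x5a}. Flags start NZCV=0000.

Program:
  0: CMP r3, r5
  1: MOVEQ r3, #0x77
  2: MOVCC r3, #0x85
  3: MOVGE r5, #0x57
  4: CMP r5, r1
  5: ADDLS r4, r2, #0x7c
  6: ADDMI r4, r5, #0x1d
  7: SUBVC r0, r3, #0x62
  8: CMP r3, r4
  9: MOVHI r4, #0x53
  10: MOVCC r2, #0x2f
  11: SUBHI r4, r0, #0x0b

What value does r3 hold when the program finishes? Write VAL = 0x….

VAL = 0x70

0: ✓ CMP  NZCV=0010
1: · MOVEQ
2: · MOVCC
3: ✓ MOVGE  r5←0x57
4: ✓ CMP  NZCV=0010
5: · ADDLS
6: · ADDMI
7: ✓ SUBVC  r0←0x0e
8: ✓ CMP  NZCV=1001
9: · MOVHI
10: ✓ MOVCC  r2←0x2f
11: · SUBHI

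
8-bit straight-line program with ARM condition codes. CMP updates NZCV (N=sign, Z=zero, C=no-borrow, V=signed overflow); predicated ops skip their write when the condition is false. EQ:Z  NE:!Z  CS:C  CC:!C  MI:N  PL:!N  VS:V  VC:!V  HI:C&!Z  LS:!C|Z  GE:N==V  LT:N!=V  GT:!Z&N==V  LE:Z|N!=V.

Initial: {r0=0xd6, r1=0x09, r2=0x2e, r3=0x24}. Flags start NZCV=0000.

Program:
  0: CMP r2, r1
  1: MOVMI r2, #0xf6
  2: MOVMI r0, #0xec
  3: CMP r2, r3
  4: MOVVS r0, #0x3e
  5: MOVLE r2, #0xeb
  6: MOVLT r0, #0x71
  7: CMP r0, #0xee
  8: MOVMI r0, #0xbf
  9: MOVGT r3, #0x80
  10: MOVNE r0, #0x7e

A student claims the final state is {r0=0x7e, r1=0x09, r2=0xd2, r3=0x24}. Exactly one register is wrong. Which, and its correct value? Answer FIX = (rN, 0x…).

[0] flags=0010 → (cmp)
[1] flags=0010 MI?F → skip
[2] flags=0010 MI?F → skip
[3] flags=0010 → (cmp)
[4] flags=0010 VS?F → skip
[5] flags=0010 LE?F → skip
[6] flags=0010 LT?F → skip
[7] flags=1000 → (cmp)
[8] flags=1000 MI?T → r0=0xbf
[9] flags=1000 GT?F → skip
[10] flags=1000 NE?T → r0=0x7e

FIX = (r2, 0x2e)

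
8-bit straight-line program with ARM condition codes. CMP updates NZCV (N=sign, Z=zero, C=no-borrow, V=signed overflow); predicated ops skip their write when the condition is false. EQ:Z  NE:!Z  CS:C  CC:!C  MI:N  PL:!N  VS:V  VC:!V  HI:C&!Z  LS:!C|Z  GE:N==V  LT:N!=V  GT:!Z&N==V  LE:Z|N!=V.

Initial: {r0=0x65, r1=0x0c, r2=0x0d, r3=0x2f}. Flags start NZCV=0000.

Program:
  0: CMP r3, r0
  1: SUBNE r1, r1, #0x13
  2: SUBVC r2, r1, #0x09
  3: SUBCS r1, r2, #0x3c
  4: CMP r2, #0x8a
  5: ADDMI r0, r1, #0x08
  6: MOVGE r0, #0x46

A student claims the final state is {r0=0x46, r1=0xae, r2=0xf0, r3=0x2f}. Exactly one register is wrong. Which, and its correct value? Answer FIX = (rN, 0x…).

0: ✓ CMP  NZCV=1000
1: ✓ SUBNE  r1←0xf9
2: ✓ SUBVC  r2←0xf0
3: · SUBCS
4: ✓ CMP  NZCV=0010
5: · ADDMI
6: ✓ MOVGE  r0←0x46

FIX = (r1, 0xf9)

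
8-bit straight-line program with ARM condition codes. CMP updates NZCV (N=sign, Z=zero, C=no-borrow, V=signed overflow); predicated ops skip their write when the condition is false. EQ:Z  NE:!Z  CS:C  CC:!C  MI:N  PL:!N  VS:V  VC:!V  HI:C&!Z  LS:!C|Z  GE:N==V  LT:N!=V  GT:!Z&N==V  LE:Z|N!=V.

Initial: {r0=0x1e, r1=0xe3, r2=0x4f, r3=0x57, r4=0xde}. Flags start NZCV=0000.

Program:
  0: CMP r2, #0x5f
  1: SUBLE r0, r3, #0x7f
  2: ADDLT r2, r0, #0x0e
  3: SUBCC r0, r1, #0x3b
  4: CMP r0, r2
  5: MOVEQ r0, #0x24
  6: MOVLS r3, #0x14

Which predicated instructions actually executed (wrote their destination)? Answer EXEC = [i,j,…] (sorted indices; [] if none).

[0] flags=1000 → (cmp)
[1] flags=1000 LE?T → r0=0xd8
[2] flags=1000 LT?T → r2=0xe6
[3] flags=1000 CC?T → r0=0xa8
[4] flags=1000 → (cmp)
[5] flags=1000 EQ?F → skip
[6] flags=1000 LS?T → r3=0x14

EXEC = [1,2,3,6]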